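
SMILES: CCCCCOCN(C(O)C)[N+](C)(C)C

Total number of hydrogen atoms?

Hydrogens are implicit in SMILES; fill each atom to its normal valence:
  5 × C: 3 H each → 15
  5 × C: 2 H each → 10
  1 × C: 1 H
  1 × N: no H
  1 × N (charge +1): no H
  1 × O: 1 H
  1 × O: no H
  Total hydrogens = 27.

27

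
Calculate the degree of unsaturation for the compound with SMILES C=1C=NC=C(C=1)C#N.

Molecular formula from the SMILES: C6H4N2.
DoU = (2C + 2 + N − H − X)/2 = (2·6 + 2 + 2 − 4 − 0)/2 = 12/2 = 6.
(Structurally: 1 ring(s) + 5 π bond(s) = 6.)

6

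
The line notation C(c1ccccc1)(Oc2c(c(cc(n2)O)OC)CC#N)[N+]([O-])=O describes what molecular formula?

C15H13N3O5

Heavy atoms from the SMILES: 15 C, 3 N, 5 O.
Implicit hydrogens by atom environment:
  6 × C (aromatic): 1 H each → 6
  5 × C (aromatic): no H
  3 × O: no H
  1 × C: 3 H
  1 × C: 2 H
  1 × C: 1 H
  1 × C: no H
  1 × N (aromatic): no H
  1 × N: no H
  1 × N (charge +1): no H
  1 × O: 1 H
  1 × O (charge -1): no H
  Total hydrogens = 13.
Molecular formula: C15H13N3O5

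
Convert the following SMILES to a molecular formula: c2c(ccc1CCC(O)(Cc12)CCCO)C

C14H20O2

Heavy atoms from the SMILES: 14 C, 2 O.
Implicit hydrogens by atom environment:
  6 × C: 2 H each → 12
  3 × C (aromatic): 1 H each → 3
  3 × C (aromatic): no H
  2 × O: 1 H each → 2
  1 × C: 3 H
  1 × C: no H
  Total hydrogens = 20.
Molecular formula: C14H20O2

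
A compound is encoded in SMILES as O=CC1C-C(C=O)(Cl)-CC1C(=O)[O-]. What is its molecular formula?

C8H8ClO4-

Heavy atoms from the SMILES: 8 C, 1 Cl, 4 O.
Implicit hydrogens by atom environment:
  4 × C: 1 H each → 4
  3 × O: no H
  2 × C: 2 H each → 4
  2 × C: no H
  1 × Cl: no H
  1 × O (charge -1): no H
  Total hydrogens = 8.
Net charge -1.
Molecular formula: C8H8ClO4-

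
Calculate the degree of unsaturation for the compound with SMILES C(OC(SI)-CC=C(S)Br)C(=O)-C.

2

Molecular formula from the SMILES: C7H10BrIO2S2.
DoU = (2C + 2 + N − H − X)/2 = (2·7 + 2 + 0 − 10 − 2)/2 = 4/2 = 2.
(Structurally: 0 ring(s) + 2 π bond(s) = 2.)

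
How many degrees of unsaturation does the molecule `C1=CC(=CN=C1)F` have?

Molecular formula from the SMILES: C5H4FN.
DoU = (2C + 2 + N − H − X)/2 = (2·5 + 2 + 1 − 4 − 1)/2 = 8/2 = 4.
(Structurally: 1 ring(s) + 3 π bond(s) = 4.)

4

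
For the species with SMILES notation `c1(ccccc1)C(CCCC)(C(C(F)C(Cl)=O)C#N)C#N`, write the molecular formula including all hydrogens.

Heavy atoms from the SMILES: 16 C, 1 Cl, 1 F, 2 N, 1 O.
Implicit hydrogens by atom environment:
  5 × C (aromatic): 1 H each → 5
  4 × C: no H
  3 × C: 2 H each → 6
  2 × C: 1 H each → 2
  2 × N: no H
  1 × C: 3 H
  1 × C (aromatic): no H
  1 × Cl: no H
  1 × F: no H
  1 × O: no H
  Total hydrogens = 16.
Molecular formula: C16H16ClFN2O

C16H16ClFN2O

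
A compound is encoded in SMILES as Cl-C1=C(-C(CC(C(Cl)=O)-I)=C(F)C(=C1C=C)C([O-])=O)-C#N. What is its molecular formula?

C13H6Cl2FINO3-

Heavy atoms from the SMILES: 13 C, 2 Cl, 1 F, 1 I, 1 N, 3 O.
Implicit hydrogens by atom environment:
  6 × C (aromatic): no H
  3 × C: no H
  2 × C: 2 H each → 4
  2 × C: 1 H each → 2
  2 × Cl: no H
  2 × O: no H
  1 × F: no H
  1 × I: no H
  1 × N: no H
  1 × O (charge -1): no H
  Total hydrogens = 6.
Net charge -1.
Molecular formula: C13H6Cl2FINO3-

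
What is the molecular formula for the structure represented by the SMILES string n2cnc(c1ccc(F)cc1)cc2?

Heavy atoms from the SMILES: 10 C, 1 F, 2 N.
Implicit hydrogens by atom environment:
  7 × C (aromatic): 1 H each → 7
  3 × C (aromatic): no H
  2 × N (aromatic): no H
  1 × F: no H
  Total hydrogens = 7.
Molecular formula: C10H7FN2

C10H7FN2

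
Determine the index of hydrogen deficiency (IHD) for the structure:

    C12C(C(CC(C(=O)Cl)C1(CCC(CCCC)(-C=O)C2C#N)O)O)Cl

Molecular formula from the SMILES: C17H23Cl2NO4.
DoU = (2C + 2 + N − H − X)/2 = (2·17 + 2 + 1 − 23 − 2)/2 = 12/2 = 6.
(Structurally: 2 ring(s) + 4 π bond(s) = 6.)

6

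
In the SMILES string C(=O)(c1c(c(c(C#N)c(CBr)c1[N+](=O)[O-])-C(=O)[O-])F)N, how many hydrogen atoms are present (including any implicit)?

Hydrogens are implicit in SMILES; fill each atom to its normal valence:
  6 × C (aromatic): no H
  3 × C: no H
  3 × O: no H
  2 × O (charge -1): no H
  1 × Br: no H
  1 × C: 2 H
  1 × F: no H
  1 × N: 2 H
  1 × N (charge +1): no H
  1 × N: no H
  Total hydrogens = 4.

4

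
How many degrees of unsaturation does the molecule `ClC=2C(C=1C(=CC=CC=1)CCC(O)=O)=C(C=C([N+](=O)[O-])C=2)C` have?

10

Molecular formula from the SMILES: C16H14ClNO4.
DoU = (2C + 2 + N − H − X)/2 = (2·16 + 2 + 1 − 14 − 1)/2 = 20/2 = 10.
(Structurally: 2 ring(s) + 8 π bond(s) = 10.)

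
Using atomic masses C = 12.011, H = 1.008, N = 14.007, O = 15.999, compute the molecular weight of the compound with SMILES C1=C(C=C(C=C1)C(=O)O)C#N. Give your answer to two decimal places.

147.13

Molecular formula: C8H5NO2.
M = 8×12.011 + 5×1.008 + 1×14.007 + 2×15.999 = 147.13 g/mol.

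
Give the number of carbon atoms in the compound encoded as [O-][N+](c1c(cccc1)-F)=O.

The symbol for carbon appears 6 times in the SMILES. Lowercase c denotes aromatic carbon and counts toward C.

6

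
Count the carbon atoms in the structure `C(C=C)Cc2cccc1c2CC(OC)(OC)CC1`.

The symbol for carbon appears 16 times in the SMILES. Lowercase c denotes aromatic carbon and counts toward C.

16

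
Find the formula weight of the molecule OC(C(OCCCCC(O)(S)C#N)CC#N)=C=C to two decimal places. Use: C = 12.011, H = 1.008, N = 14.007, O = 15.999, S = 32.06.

268.33

Molecular formula: C12H16N2O3S.
M = 12×12.011 + 16×1.008 + 2×14.007 + 3×15.999 + 1×32.06 = 268.33 g/mol.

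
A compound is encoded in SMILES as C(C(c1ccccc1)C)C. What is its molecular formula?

Heavy atoms from the SMILES: 10 C.
Implicit hydrogens by atom environment:
  5 × C (aromatic): 1 H each → 5
  2 × C: 3 H each → 6
  1 × C: 2 H
  1 × C: 1 H
  1 × C (aromatic): no H
  Total hydrogens = 14.
Molecular formula: C10H14

C10H14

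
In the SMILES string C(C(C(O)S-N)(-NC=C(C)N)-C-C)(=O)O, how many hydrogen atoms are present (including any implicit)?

17

Hydrogens are implicit in SMILES; fill each atom to its normal valence:
  3 × C: no H
  2 × C: 3 H each → 6
  2 × C: 1 H each → 2
  2 × N: 2 H each → 4
  2 × O: 1 H each → 2
  1 × C: 2 H
  1 × N: 1 H
  1 × O: no H
  1 × S: no H
  Total hydrogens = 17.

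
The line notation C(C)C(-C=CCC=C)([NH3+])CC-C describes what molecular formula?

Heavy atoms from the SMILES: 11 C, 1 N.
Implicit hydrogens by atom environment:
  5 × C: 2 H each → 10
  3 × C: 1 H each → 3
  2 × C: 3 H each → 6
  1 × C: no H
  1 × N (charge +1): 3 H
  Total hydrogens = 22.
Net charge +1.
Molecular formula: C11H22N+

C11H22N+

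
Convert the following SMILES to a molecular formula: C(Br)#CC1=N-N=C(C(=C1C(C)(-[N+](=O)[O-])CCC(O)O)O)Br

Heavy atoms from the SMILES: 2 Br, 11 C, 3 N, 5 O.
Implicit hydrogens by atom environment:
  4 × C (aromatic): no H
  3 × C: no H
  3 × O: 1 H each → 3
  2 × Br: no H
  2 × C: 2 H each → 4
  2 × N (aromatic): no H
  1 × C: 3 H
  1 × C: 1 H
  1 × N (charge +1): no H
  1 × O: no H
  1 × O (charge -1): no H
  Total hydrogens = 11.
Molecular formula: C11H11Br2N3O5

C11H11Br2N3O5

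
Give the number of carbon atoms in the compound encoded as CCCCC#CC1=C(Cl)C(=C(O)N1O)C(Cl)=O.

The symbol for carbon appears 11 times in the SMILES. (Cl is a single chlorine, not C + l.)

11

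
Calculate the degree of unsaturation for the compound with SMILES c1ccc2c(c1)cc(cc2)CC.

7

Molecular formula from the SMILES: C12H12.
DoU = (2C + 2 + N − H − X)/2 = (2·12 + 2 + 0 − 12 − 0)/2 = 14/2 = 7.
(Structurally: 2 ring(s) + 5 π bond(s) = 7.)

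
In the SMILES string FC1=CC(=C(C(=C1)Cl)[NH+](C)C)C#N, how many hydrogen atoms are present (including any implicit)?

Hydrogens are implicit in SMILES; fill each atom to its normal valence:
  4 × C (aromatic): no H
  2 × C: 3 H each → 6
  2 × C (aromatic): 1 H each → 2
  1 × C: no H
  1 × Cl: no H
  1 × F: no H
  1 × N (charge +1): 1 H
  1 × N: no H
  Total hydrogens = 9.

9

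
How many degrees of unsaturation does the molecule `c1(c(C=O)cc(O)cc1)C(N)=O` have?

6

Molecular formula from the SMILES: C8H7NO3.
DoU = (2C + 2 + N − H − X)/2 = (2·8 + 2 + 1 − 7 − 0)/2 = 12/2 = 6.
(Structurally: 1 ring(s) + 5 π bond(s) = 6.)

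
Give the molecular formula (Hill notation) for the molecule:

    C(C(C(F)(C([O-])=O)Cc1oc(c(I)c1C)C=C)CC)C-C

C16H21FIO3-

Heavy atoms from the SMILES: 16 C, 1 F, 1 I, 3 O.
Implicit hydrogens by atom environment:
  5 × C: 2 H each → 10
  4 × C (aromatic): no H
  3 × C: 3 H each → 9
  2 × C: 1 H each → 2
  2 × C: no H
  1 × F: no H
  1 × I: no H
  1 × O (aromatic): no H
  1 × O: no H
  1 × O (charge -1): no H
  Total hydrogens = 21.
Net charge -1.
Molecular formula: C16H21FIO3-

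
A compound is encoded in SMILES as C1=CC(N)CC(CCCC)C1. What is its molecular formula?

C10H19N

Heavy atoms from the SMILES: 10 C, 1 N.
Implicit hydrogens by atom environment:
  5 × C: 2 H each → 10
  4 × C: 1 H each → 4
  1 × C: 3 H
  1 × N: 2 H
  Total hydrogens = 19.
Molecular formula: C10H19N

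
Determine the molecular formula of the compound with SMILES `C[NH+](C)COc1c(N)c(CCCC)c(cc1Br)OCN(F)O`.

Heavy atoms from the SMILES: 1 Br, 14 C, 1 F, 3 N, 3 O.
Implicit hydrogens by atom environment:
  5 × C: 2 H each → 10
  5 × C (aromatic): no H
  3 × C: 3 H each → 9
  2 × O: no H
  1 × Br: no H
  1 × C (aromatic): 1 H
  1 × F: no H
  1 × N: 2 H
  1 × N (charge +1): 1 H
  1 × N: no H
  1 × O: 1 H
  Total hydrogens = 24.
Net charge +1.
Molecular formula: C14H24BrFN3O3+

C14H24BrFN3O3+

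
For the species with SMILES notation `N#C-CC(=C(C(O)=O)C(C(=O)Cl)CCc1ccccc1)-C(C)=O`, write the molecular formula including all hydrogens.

C17H16ClNO4

Heavy atoms from the SMILES: 17 C, 1 Cl, 1 N, 4 O.
Implicit hydrogens by atom environment:
  6 × C: no H
  5 × C (aromatic): 1 H each → 5
  3 × C: 2 H each → 6
  3 × O: no H
  1 × C: 3 H
  1 × C: 1 H
  1 × C (aromatic): no H
  1 × Cl: no H
  1 × N: no H
  1 × O: 1 H
  Total hydrogens = 16.
Molecular formula: C17H16ClNO4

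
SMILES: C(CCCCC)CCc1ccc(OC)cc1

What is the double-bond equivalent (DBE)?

Molecular formula from the SMILES: C15H24O.
DoU = (2C + 2 + N − H − X)/2 = (2·15 + 2 + 0 − 24 − 0)/2 = 8/2 = 4.
(Structurally: 1 ring(s) + 3 π bond(s) = 4.)

4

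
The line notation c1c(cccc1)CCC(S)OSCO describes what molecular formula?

Heavy atoms from the SMILES: 10 C, 2 O, 2 S.
Implicit hydrogens by atom environment:
  5 × C (aromatic): 1 H each → 5
  3 × C: 2 H each → 6
  1 × C: 1 H
  1 × C (aromatic): no H
  1 × O: 1 H
  1 × O: no H
  1 × S: 1 H
  1 × S: no H
  Total hydrogens = 14.
Molecular formula: C10H14O2S2

C10H14O2S2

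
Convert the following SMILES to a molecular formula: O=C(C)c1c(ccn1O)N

C6H8N2O2

Heavy atoms from the SMILES: 6 C, 2 N, 2 O.
Implicit hydrogens by atom environment:
  2 × C (aromatic): 1 H each → 2
  2 × C (aromatic): no H
  1 × C: 3 H
  1 × C: no H
  1 × N: 2 H
  1 × N (aromatic): no H
  1 × O: 1 H
  1 × O: no H
  Total hydrogens = 8.
Molecular formula: C6H8N2O2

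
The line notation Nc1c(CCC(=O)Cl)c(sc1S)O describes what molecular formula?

Heavy atoms from the SMILES: 7 C, 1 Cl, 1 N, 2 O, 2 S.
Implicit hydrogens by atom environment:
  4 × C (aromatic): no H
  2 × C: 2 H each → 4
  1 × C: no H
  1 × Cl: no H
  1 × N: 2 H
  1 × O: 1 H
  1 × O: no H
  1 × S: 1 H
  1 × S (aromatic): no H
  Total hydrogens = 8.
Molecular formula: C7H8ClNO2S2

C7H8ClNO2S2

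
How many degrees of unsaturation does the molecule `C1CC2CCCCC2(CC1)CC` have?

2

Molecular formula from the SMILES: C12H22.
DoU = (2C + 2 + N − H − X)/2 = (2·12 + 2 + 0 − 22 − 0)/2 = 4/2 = 2.
(Structurally: 2 ring(s) + 0 π bond(s) = 2.)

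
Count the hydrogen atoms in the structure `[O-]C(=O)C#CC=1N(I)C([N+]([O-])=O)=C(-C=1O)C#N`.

Hydrogens are implicit in SMILES; fill each atom to its normal valence:
  4 × C (aromatic): no H
  4 × C: no H
  2 × O: no H
  2 × O (charge -1): no H
  1 × I: no H
  1 × N (aromatic): no H
  1 × N (charge +1): no H
  1 × N: no H
  1 × O: 1 H
  Total hydrogens = 1.

1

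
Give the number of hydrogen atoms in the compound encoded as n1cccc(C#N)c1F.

3

Hydrogens are implicit in SMILES; fill each atom to its normal valence:
  3 × C (aromatic): 1 H each → 3
  2 × C (aromatic): no H
  1 × C: no H
  1 × F: no H
  1 × N (aromatic): no H
  1 × N: no H
  Total hydrogens = 3.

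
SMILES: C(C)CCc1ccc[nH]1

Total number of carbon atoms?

The symbol for carbon appears 8 times in the SMILES. Lowercase c denotes aromatic carbon and counts toward C.

8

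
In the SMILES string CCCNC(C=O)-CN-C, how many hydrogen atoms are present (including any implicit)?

16

Hydrogens are implicit in SMILES; fill each atom to its normal valence:
  3 × C: 2 H each → 6
  2 × C: 3 H each → 6
  2 × C: 1 H each → 2
  2 × N: 1 H each → 2
  1 × O: no H
  Total hydrogens = 16.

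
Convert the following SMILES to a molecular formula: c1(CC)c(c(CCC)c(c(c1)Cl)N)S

Heavy atoms from the SMILES: 11 C, 1 Cl, 1 N, 1 S.
Implicit hydrogens by atom environment:
  5 × C (aromatic): no H
  3 × C: 2 H each → 6
  2 × C: 3 H each → 6
  1 × C (aromatic): 1 H
  1 × Cl: no H
  1 × N: 2 H
  1 × S: 1 H
  Total hydrogens = 16.
Molecular formula: C11H16ClNS

C11H16ClNS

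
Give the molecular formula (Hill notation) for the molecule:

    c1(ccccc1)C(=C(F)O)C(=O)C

Heavy atoms from the SMILES: 10 C, 1 F, 2 O.
Implicit hydrogens by atom environment:
  5 × C (aromatic): 1 H each → 5
  3 × C: no H
  1 × C: 3 H
  1 × C (aromatic): no H
  1 × F: no H
  1 × O: 1 H
  1 × O: no H
  Total hydrogens = 9.
Molecular formula: C10H9FO2

C10H9FO2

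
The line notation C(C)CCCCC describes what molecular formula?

Heavy atoms from the SMILES: 7 C.
Implicit hydrogens by atom environment:
  5 × C: 2 H each → 10
  2 × C: 3 H each → 6
  Total hydrogens = 16.
Molecular formula: C7H16

C7H16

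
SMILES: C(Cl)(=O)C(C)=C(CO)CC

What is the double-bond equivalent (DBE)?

2

Molecular formula from the SMILES: C7H11ClO2.
DoU = (2C + 2 + N − H − X)/2 = (2·7 + 2 + 0 − 11 − 1)/2 = 4/2 = 2.
(Structurally: 0 ring(s) + 2 π bond(s) = 2.)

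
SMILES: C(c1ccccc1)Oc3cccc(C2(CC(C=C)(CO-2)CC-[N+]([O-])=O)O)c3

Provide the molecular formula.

C21H23NO5

Heavy atoms from the SMILES: 21 C, 1 N, 5 O.
Implicit hydrogens by atom environment:
  9 × C (aromatic): 1 H each → 9
  6 × C: 2 H each → 12
  3 × C (aromatic): no H
  3 × O: no H
  2 × C: no H
  1 × C: 1 H
  1 × N (charge +1): no H
  1 × O: 1 H
  1 × O (charge -1): no H
  Total hydrogens = 23.
Molecular formula: C21H23NO5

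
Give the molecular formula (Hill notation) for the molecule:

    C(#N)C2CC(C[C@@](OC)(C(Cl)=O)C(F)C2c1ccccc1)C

Heavy atoms from the SMILES: 17 C, 1 Cl, 1 F, 1 N, 2 O.
Implicit hydrogens by atom environment:
  5 × C (aromatic): 1 H each → 5
  4 × C: 1 H each → 4
  3 × C: no H
  2 × C: 3 H each → 6
  2 × C: 2 H each → 4
  2 × O: no H
  1 × C (aromatic): no H
  1 × Cl: no H
  1 × F: no H
  1 × N: no H
  Total hydrogens = 19.
Molecular formula: C17H19ClFNO2

C17H19ClFNO2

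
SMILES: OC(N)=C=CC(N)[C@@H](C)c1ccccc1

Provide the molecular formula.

C12H16N2O

Heavy atoms from the SMILES: 12 C, 2 N, 1 O.
Implicit hydrogens by atom environment:
  5 × C (aromatic): 1 H each → 5
  3 × C: 1 H each → 3
  2 × C: no H
  2 × N: 2 H each → 4
  1 × C: 3 H
  1 × C (aromatic): no H
  1 × O: 1 H
  Total hydrogens = 16.
Molecular formula: C12H16N2O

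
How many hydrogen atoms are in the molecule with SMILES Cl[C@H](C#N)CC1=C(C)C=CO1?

8

Hydrogens are implicit in SMILES; fill each atom to its normal valence:
  2 × C (aromatic): 1 H each → 2
  2 × C (aromatic): no H
  1 × C: 3 H
  1 × C: 2 H
  1 × C: 1 H
  1 × C: no H
  1 × Cl: no H
  1 × N: no H
  1 × O (aromatic): no H
  Total hydrogens = 8.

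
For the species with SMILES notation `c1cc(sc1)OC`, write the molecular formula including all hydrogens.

Heavy atoms from the SMILES: 5 C, 1 O, 1 S.
Implicit hydrogens by atom environment:
  3 × C (aromatic): 1 H each → 3
  1 × C: 3 H
  1 × C (aromatic): no H
  1 × O: no H
  1 × S (aromatic): no H
  Total hydrogens = 6.
Molecular formula: C5H6OS

C5H6OS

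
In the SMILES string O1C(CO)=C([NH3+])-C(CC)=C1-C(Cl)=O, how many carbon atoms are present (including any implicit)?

8

The symbol for carbon appears 8 times in the SMILES. (Cl is a single chlorine, not C + l.)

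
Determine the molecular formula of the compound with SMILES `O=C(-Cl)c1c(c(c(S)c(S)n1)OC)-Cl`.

C7H5Cl2NO2S2

Heavy atoms from the SMILES: 7 C, 2 Cl, 1 N, 2 O, 2 S.
Implicit hydrogens by atom environment:
  5 × C (aromatic): no H
  2 × Cl: no H
  2 × O: no H
  2 × S: 1 H each → 2
  1 × C: 3 H
  1 × C: no H
  1 × N (aromatic): no H
  Total hydrogens = 5.
Molecular formula: C7H5Cl2NO2S2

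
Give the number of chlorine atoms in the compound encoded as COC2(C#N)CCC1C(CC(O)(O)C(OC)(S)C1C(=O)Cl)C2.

The symbol for chlorine appears 1 time in the SMILES.

1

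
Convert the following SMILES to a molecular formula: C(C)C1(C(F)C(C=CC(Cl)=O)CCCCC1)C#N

Heavy atoms from the SMILES: 14 C, 1 Cl, 1 F, 1 N, 1 O.
Implicit hydrogens by atom environment:
  6 × C: 2 H each → 12
  4 × C: 1 H each → 4
  3 × C: no H
  1 × C: 3 H
  1 × Cl: no H
  1 × F: no H
  1 × N: no H
  1 × O: no H
  Total hydrogens = 19.
Molecular formula: C14H19ClFNO

C14H19ClFNO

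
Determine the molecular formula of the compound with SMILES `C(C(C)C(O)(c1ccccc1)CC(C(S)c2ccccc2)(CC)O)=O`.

C21H26O3S

Heavy atoms from the SMILES: 21 C, 3 O, 1 S.
Implicit hydrogens by atom environment:
  10 × C (aromatic): 1 H each → 10
  3 × C: 1 H each → 3
  2 × C: 3 H each → 6
  2 × C: 2 H each → 4
  2 × C: no H
  2 × C (aromatic): no H
  2 × O: 1 H each → 2
  1 × O: no H
  1 × S: 1 H
  Total hydrogens = 26.
Molecular formula: C21H26O3S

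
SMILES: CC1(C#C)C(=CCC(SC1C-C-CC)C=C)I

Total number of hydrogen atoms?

21

Hydrogens are implicit in SMILES; fill each atom to its normal valence:
  5 × C: 2 H each → 10
  5 × C: 1 H each → 5
  3 × C: no H
  2 × C: 3 H each → 6
  1 × I: no H
  1 × S: no H
  Total hydrogens = 21.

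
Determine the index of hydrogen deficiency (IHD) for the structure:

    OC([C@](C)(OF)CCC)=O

1

Molecular formula from the SMILES: C6H11FO3.
DoU = (2C + 2 + N − H − X)/2 = (2·6 + 2 + 0 − 11 − 1)/2 = 2/2 = 1.
(Structurally: 0 ring(s) + 1 π bond(s) = 1.)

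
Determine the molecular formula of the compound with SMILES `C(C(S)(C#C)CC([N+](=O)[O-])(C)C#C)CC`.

Heavy atoms from the SMILES: 11 C, 1 N, 2 O, 1 S.
Implicit hydrogens by atom environment:
  4 × C: no H
  3 × C: 2 H each → 6
  2 × C: 3 H each → 6
  2 × C: 1 H each → 2
  1 × N (charge +1): no H
  1 × O: no H
  1 × O (charge -1): no H
  1 × S: 1 H
  Total hydrogens = 15.
Molecular formula: C11H15NO2S

C11H15NO2S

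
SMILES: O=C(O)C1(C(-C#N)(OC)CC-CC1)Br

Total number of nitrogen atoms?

1

The symbol for nitrogen appears 1 time in the SMILES.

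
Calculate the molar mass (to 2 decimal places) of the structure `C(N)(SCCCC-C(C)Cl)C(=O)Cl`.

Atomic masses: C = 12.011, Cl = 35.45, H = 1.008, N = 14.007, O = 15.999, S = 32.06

Molecular formula: C8H15Cl2NOS.
M = 8×12.011 + 2×35.45 + 15×1.008 + 1×14.007 + 1×15.999 + 1×32.06 = 244.17 g/mol.

244.17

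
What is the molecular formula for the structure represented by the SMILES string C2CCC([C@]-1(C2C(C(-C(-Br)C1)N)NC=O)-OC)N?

C12H22BrN3O2

Heavy atoms from the SMILES: 1 Br, 12 C, 3 N, 2 O.
Implicit hydrogens by atom environment:
  6 × C: 1 H each → 6
  4 × C: 2 H each → 8
  2 × N: 2 H each → 4
  2 × O: no H
  1 × Br: no H
  1 × C: 3 H
  1 × C: no H
  1 × N: 1 H
  Total hydrogens = 22.
Molecular formula: C12H22BrN3O2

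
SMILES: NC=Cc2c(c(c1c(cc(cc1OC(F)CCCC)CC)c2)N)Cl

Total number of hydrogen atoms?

Hydrogens are implicit in SMILES; fill each atom to its normal valence:
  7 × C (aromatic): no H
  4 × C: 2 H each → 8
  3 × C (aromatic): 1 H each → 3
  3 × C: 1 H each → 3
  2 × C: 3 H each → 6
  2 × N: 2 H each → 4
  1 × Cl: no H
  1 × F: no H
  1 × O: no H
  Total hydrogens = 24.

24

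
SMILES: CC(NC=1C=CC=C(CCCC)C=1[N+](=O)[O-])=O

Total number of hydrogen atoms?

Hydrogens are implicit in SMILES; fill each atom to its normal valence:
  3 × C: 2 H each → 6
  3 × C (aromatic): 1 H each → 3
  3 × C (aromatic): no H
  2 × C: 3 H each → 6
  2 × O: no H
  1 × C: no H
  1 × N: 1 H
  1 × N (charge +1): no H
  1 × O (charge -1): no H
  Total hydrogens = 16.

16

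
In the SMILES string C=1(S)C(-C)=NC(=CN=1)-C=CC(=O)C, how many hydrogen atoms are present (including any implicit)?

10

Hydrogens are implicit in SMILES; fill each atom to its normal valence:
  3 × C (aromatic): no H
  2 × C: 3 H each → 6
  2 × C: 1 H each → 2
  2 × N (aromatic): no H
  1 × C (aromatic): 1 H
  1 × C: no H
  1 × O: no H
  1 × S: 1 H
  Total hydrogens = 10.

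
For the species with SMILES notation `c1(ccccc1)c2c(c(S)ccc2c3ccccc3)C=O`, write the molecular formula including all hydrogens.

Heavy atoms from the SMILES: 19 C, 1 O, 1 S.
Implicit hydrogens by atom environment:
  12 × C (aromatic): 1 H each → 12
  6 × C (aromatic): no H
  1 × C: 1 H
  1 × O: no H
  1 × S: 1 H
  Total hydrogens = 14.
Molecular formula: C19H14OS

C19H14OS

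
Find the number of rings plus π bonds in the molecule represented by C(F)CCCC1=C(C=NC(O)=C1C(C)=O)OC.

5

Molecular formula from the SMILES: C12H16FNO3.
DoU = (2C + 2 + N − H − X)/2 = (2·12 + 2 + 1 − 16 − 1)/2 = 10/2 = 5.
(Structurally: 1 ring(s) + 4 π bond(s) = 5.)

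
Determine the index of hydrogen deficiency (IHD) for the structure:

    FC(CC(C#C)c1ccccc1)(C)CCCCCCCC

Molecular formula from the SMILES: C20H29F.
DoU = (2C + 2 + N − H − X)/2 = (2·20 + 2 + 0 − 29 − 1)/2 = 12/2 = 6.
(Structurally: 1 ring(s) + 5 π bond(s) = 6.)

6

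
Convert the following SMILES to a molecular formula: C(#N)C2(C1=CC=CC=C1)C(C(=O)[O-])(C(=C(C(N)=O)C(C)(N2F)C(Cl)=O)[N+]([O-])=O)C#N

C17H10ClFN5O6-

Heavy atoms from the SMILES: 17 C, 1 Cl, 1 F, 5 N, 6 O.
Implicit hydrogens by atom environment:
  10 × C: no H
  5 × C (aromatic): 1 H each → 5
  4 × O: no H
  3 × N: no H
  2 × O (charge -1): no H
  1 × C: 3 H
  1 × C (aromatic): no H
  1 × Cl: no H
  1 × F: no H
  1 × N: 2 H
  1 × N (charge +1): no H
  Total hydrogens = 10.
Net charge -1.
Molecular formula: C17H10ClFN5O6-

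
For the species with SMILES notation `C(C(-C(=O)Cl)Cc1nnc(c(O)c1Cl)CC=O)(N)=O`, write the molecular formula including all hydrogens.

C10H9Cl2N3O4

Heavy atoms from the SMILES: 10 C, 2 Cl, 3 N, 4 O.
Implicit hydrogens by atom environment:
  4 × C (aromatic): no H
  3 × O: no H
  2 × C: 2 H each → 4
  2 × C: 1 H each → 2
  2 × C: no H
  2 × Cl: no H
  2 × N (aromatic): no H
  1 × N: 2 H
  1 × O: 1 H
  Total hydrogens = 9.
Molecular formula: C10H9Cl2N3O4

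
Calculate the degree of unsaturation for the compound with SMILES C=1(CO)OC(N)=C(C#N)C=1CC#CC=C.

Molecular formula from the SMILES: C11H10N2O2.
DoU = (2C + 2 + N − H − X)/2 = (2·11 + 2 + 2 − 10 − 0)/2 = 16/2 = 8.
(Structurally: 1 ring(s) + 7 π bond(s) = 8.)

8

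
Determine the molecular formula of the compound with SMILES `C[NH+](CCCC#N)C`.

Heavy atoms from the SMILES: 6 C, 2 N.
Implicit hydrogens by atom environment:
  3 × C: 2 H each → 6
  2 × C: 3 H each → 6
  1 × C: no H
  1 × N (charge +1): 1 H
  1 × N: no H
  Total hydrogens = 13.
Net charge +1.
Molecular formula: C6H13N2+

C6H13N2+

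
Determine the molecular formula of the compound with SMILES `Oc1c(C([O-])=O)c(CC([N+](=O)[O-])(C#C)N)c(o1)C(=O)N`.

Heavy atoms from the SMILES: 10 C, 3 N, 7 O.
Implicit hydrogens by atom environment:
  4 × C (aromatic): no H
  4 × C: no H
  3 × O: no H
  2 × N: 2 H each → 4
  2 × O (charge -1): no H
  1 × C: 2 H
  1 × C: 1 H
  1 × N (charge +1): no H
  1 × O: 1 H
  1 × O (aromatic): no H
  Total hydrogens = 8.
Net charge -1.
Molecular formula: C10H8N3O7-

C10H8N3O7-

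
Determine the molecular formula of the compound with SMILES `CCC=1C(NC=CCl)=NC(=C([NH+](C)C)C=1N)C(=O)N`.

C12H19ClN5O+

Heavy atoms from the SMILES: 12 C, 1 Cl, 5 N, 1 O.
Implicit hydrogens by atom environment:
  5 × C (aromatic): no H
  3 × C: 3 H each → 9
  2 × C: 1 H each → 2
  2 × N: 2 H each → 4
  1 × C: 2 H
  1 × C: no H
  1 × Cl: no H
  1 × N: 1 H
  1 × N (charge +1): 1 H
  1 × N (aromatic): no H
  1 × O: no H
  Total hydrogens = 19.
Net charge +1.
Molecular formula: C12H19ClN5O+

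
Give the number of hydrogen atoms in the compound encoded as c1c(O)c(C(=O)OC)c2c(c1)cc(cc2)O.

Hydrogens are implicit in SMILES; fill each atom to its normal valence:
  5 × C (aromatic): 1 H each → 5
  5 × C (aromatic): no H
  2 × O: 1 H each → 2
  2 × O: no H
  1 × C: 3 H
  1 × C: no H
  Total hydrogens = 10.

10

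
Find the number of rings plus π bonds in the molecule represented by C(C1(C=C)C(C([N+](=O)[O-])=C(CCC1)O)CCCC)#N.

Molecular formula from the SMILES: C14H20N2O3.
DoU = (2C + 2 + N − H − X)/2 = (2·14 + 2 + 2 − 20 − 0)/2 = 12/2 = 6.
(Structurally: 1 ring(s) + 5 π bond(s) = 6.)

6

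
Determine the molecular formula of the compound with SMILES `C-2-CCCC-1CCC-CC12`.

Heavy atoms from the SMILES: 10 C.
Implicit hydrogens by atom environment:
  8 × C: 2 H each → 16
  2 × C: 1 H each → 2
  Total hydrogens = 18.
Molecular formula: C10H18

C10H18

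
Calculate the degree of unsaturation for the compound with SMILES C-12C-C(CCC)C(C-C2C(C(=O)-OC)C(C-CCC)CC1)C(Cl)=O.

4

Molecular formula from the SMILES: C20H33ClO3.
DoU = (2C + 2 + N − H − X)/2 = (2·20 + 2 + 0 − 33 − 1)/2 = 8/2 = 4.
(Structurally: 2 ring(s) + 2 π bond(s) = 4.)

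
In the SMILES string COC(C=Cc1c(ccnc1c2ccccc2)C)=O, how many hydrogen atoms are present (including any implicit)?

Hydrogens are implicit in SMILES; fill each atom to its normal valence:
  7 × C (aromatic): 1 H each → 7
  4 × C (aromatic): no H
  2 × C: 3 H each → 6
  2 × C: 1 H each → 2
  2 × O: no H
  1 × C: no H
  1 × N (aromatic): no H
  Total hydrogens = 15.

15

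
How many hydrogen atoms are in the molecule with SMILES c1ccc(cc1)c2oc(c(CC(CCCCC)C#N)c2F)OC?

22

Hydrogens are implicit in SMILES; fill each atom to its normal valence:
  5 × C: 2 H each → 10
  5 × C (aromatic): 1 H each → 5
  5 × C (aromatic): no H
  2 × C: 3 H each → 6
  1 × C: 1 H
  1 × C: no H
  1 × F: no H
  1 × N: no H
  1 × O (aromatic): no H
  1 × O: no H
  Total hydrogens = 22.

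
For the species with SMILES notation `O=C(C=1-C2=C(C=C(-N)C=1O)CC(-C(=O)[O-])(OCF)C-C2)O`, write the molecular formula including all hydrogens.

Heavy atoms from the SMILES: 13 C, 1 F, 1 N, 6 O.
Implicit hydrogens by atom environment:
  5 × C (aromatic): no H
  4 × C: 2 H each → 8
  3 × C: no H
  3 × O: no H
  2 × O: 1 H each → 2
  1 × C (aromatic): 1 H
  1 × F: no H
  1 × N: 2 H
  1 × O (charge -1): no H
  Total hydrogens = 13.
Net charge -1.
Molecular formula: C13H13FNO6-

C13H13FNO6-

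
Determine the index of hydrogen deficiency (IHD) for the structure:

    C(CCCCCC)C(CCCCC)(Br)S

0

Molecular formula from the SMILES: C13H27BrS.
DoU = (2C + 2 + N − H − X)/2 = (2·13 + 2 + 0 − 27 − 1)/2 = 0/2 = 0.
(Structurally: 0 ring(s) + 0 π bond(s) = 0.)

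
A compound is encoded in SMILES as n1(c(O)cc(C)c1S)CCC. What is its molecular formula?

Heavy atoms from the SMILES: 8 C, 1 N, 1 O, 1 S.
Implicit hydrogens by atom environment:
  3 × C (aromatic): no H
  2 × C: 3 H each → 6
  2 × C: 2 H each → 4
  1 × C (aromatic): 1 H
  1 × N (aromatic): no H
  1 × O: 1 H
  1 × S: 1 H
  Total hydrogens = 13.
Molecular formula: C8H13NOS

C8H13NOS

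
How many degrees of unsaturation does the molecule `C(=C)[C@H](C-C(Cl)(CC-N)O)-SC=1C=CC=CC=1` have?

Molecular formula from the SMILES: C13H18ClNOS.
DoU = (2C + 2 + N − H − X)/2 = (2·13 + 2 + 1 − 18 − 1)/2 = 10/2 = 5.
(Structurally: 1 ring(s) + 4 π bond(s) = 5.)

5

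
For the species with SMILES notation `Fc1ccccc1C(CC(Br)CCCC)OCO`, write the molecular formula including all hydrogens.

Heavy atoms from the SMILES: 1 Br, 14 C, 1 F, 2 O.
Implicit hydrogens by atom environment:
  5 × C: 2 H each → 10
  4 × C (aromatic): 1 H each → 4
  2 × C: 1 H each → 2
  2 × C (aromatic): no H
  1 × Br: no H
  1 × C: 3 H
  1 × F: no H
  1 × O: 1 H
  1 × O: no H
  Total hydrogens = 20.
Molecular formula: C14H20BrFO2

C14H20BrFO2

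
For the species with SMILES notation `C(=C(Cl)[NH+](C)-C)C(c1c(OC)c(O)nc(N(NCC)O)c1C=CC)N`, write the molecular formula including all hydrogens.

C16H27ClN5O3+

Heavy atoms from the SMILES: 16 C, 1 Cl, 5 N, 3 O.
Implicit hydrogens by atom environment:
  5 × C: 3 H each → 15
  5 × C (aromatic): no H
  4 × C: 1 H each → 4
  2 × O: 1 H each → 2
  1 × C: 2 H
  1 × C: no H
  1 × Cl: no H
  1 × N: 2 H
  1 × N: 1 H
  1 × N (charge +1): 1 H
  1 × N (aromatic): no H
  1 × N: no H
  1 × O: no H
  Total hydrogens = 27.
Net charge +1.
Molecular formula: C16H27ClN5O3+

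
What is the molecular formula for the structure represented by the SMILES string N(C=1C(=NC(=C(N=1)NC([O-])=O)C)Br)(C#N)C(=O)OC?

C9H7BrN5O4-

Heavy atoms from the SMILES: 1 Br, 9 C, 5 N, 4 O.
Implicit hydrogens by atom environment:
  4 × C (aromatic): no H
  3 × C: no H
  3 × O: no H
  2 × C: 3 H each → 6
  2 × N (aromatic): no H
  2 × N: no H
  1 × Br: no H
  1 × N: 1 H
  1 × O (charge -1): no H
  Total hydrogens = 7.
Net charge -1.
Molecular formula: C9H7BrN5O4-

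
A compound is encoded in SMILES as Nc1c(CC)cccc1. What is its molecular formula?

Heavy atoms from the SMILES: 8 C, 1 N.
Implicit hydrogens by atom environment:
  4 × C (aromatic): 1 H each → 4
  2 × C (aromatic): no H
  1 × C: 3 H
  1 × C: 2 H
  1 × N: 2 H
  Total hydrogens = 11.
Molecular formula: C8H11N

C8H11N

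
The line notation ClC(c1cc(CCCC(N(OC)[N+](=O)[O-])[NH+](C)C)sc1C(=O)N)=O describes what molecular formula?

Heavy atoms from the SMILES: 13 C, 1 Cl, 4 N, 5 O, 1 S.
Implicit hydrogens by atom environment:
  4 × O: no H
  3 × C: 3 H each → 9
  3 × C: 2 H each → 6
  3 × C (aromatic): no H
  2 × C: no H
  1 × C (aromatic): 1 H
  1 × C: 1 H
  1 × Cl: no H
  1 × N: 2 H
  1 × N (charge +1): 1 H
  1 × N: no H
  1 × N (charge +1): no H
  1 × O (charge -1): no H
  1 × S (aromatic): no H
  Total hydrogens = 20.
Net charge +1.
Molecular formula: C13H20ClN4O5S+

C13H20ClN4O5S+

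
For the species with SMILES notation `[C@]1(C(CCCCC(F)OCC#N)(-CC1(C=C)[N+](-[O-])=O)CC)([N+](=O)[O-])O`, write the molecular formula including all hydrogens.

C15H22FN3O6

Heavy atoms from the SMILES: 15 C, 1 F, 3 N, 6 O.
Implicit hydrogens by atom environment:
  8 × C: 2 H each → 16
  4 × C: no H
  3 × O: no H
  2 × C: 1 H each → 2
  2 × N (charge +1): no H
  2 × O (charge -1): no H
  1 × C: 3 H
  1 × F: no H
  1 × N: no H
  1 × O: 1 H
  Total hydrogens = 22.
Molecular formula: C15H22FN3O6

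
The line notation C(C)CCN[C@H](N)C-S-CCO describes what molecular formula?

Heavy atoms from the SMILES: 8 C, 2 N, 1 O, 1 S.
Implicit hydrogens by atom environment:
  6 × C: 2 H each → 12
  1 × C: 3 H
  1 × C: 1 H
  1 × N: 2 H
  1 × N: 1 H
  1 × O: 1 H
  1 × S: no H
  Total hydrogens = 20.
Molecular formula: C8H20N2OS

C8H20N2OS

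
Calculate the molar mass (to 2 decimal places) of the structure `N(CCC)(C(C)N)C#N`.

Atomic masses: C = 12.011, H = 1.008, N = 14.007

Molecular formula: C6H13N3.
M = 6×12.011 + 13×1.008 + 3×14.007 = 127.19 g/mol.

127.19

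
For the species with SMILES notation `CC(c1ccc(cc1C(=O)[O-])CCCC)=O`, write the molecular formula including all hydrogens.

C13H15O3-

Heavy atoms from the SMILES: 13 C, 3 O.
Implicit hydrogens by atom environment:
  3 × C: 2 H each → 6
  3 × C (aromatic): 1 H each → 3
  3 × C (aromatic): no H
  2 × C: 3 H each → 6
  2 × C: no H
  2 × O: no H
  1 × O (charge -1): no H
  Total hydrogens = 15.
Net charge -1.
Molecular formula: C13H15O3-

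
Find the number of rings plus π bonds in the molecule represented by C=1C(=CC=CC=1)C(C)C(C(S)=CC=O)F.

6

Molecular formula from the SMILES: C12H13FOS.
DoU = (2C + 2 + N − H − X)/2 = (2·12 + 2 + 0 − 13 − 1)/2 = 12/2 = 6.
(Structurally: 1 ring(s) + 5 π bond(s) = 6.)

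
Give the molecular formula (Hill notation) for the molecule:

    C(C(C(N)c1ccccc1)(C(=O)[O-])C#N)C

Heavy atoms from the SMILES: 12 C, 2 N, 2 O.
Implicit hydrogens by atom environment:
  5 × C (aromatic): 1 H each → 5
  3 × C: no H
  1 × C: 3 H
  1 × C: 2 H
  1 × C: 1 H
  1 × C (aromatic): no H
  1 × N: 2 H
  1 × N: no H
  1 × O: no H
  1 × O (charge -1): no H
  Total hydrogens = 13.
Net charge -1.
Molecular formula: C12H13N2O2-

C12H13N2O2-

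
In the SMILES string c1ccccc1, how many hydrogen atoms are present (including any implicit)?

Hydrogens are implicit in SMILES; fill each atom to its normal valence:
  6 × C (aromatic): 1 H each → 6
  Total hydrogens = 6.

6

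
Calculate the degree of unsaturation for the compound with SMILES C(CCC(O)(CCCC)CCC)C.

Molecular formula from the SMILES: C12H26O.
DoU = (2C + 2 + N − H − X)/2 = (2·12 + 2 + 0 − 26 − 0)/2 = 0/2 = 0.
(Structurally: 0 ring(s) + 0 π bond(s) = 0.)

0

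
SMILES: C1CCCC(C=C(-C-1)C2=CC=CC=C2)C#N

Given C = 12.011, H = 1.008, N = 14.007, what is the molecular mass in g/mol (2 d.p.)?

Molecular formula: C15H17N.
M = 15×12.011 + 17×1.008 + 1×14.007 = 211.31 g/mol.

211.31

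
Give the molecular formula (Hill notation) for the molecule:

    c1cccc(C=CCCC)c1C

Heavy atoms from the SMILES: 12 C.
Implicit hydrogens by atom environment:
  4 × C (aromatic): 1 H each → 4
  2 × C: 3 H each → 6
  2 × C: 2 H each → 4
  2 × C: 1 H each → 2
  2 × C (aromatic): no H
  Total hydrogens = 16.
Molecular formula: C12H16

C12H16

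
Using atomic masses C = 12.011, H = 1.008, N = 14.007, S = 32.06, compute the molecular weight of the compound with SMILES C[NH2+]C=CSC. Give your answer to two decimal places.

Molecular formula: C4H10NS+.
M = 4×12.011 + 10×1.008 + 1×14.007 + 1×32.06 = 104.19 g/mol.

104.19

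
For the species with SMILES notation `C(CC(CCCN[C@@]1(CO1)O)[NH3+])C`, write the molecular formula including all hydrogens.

Heavy atoms from the SMILES: 9 C, 2 N, 2 O.
Implicit hydrogens by atom environment:
  6 × C: 2 H each → 12
  1 × C: 3 H
  1 × C: 1 H
  1 × C: no H
  1 × N (charge +1): 3 H
  1 × N: 1 H
  1 × O: 1 H
  1 × O: no H
  Total hydrogens = 21.
Net charge +1.
Molecular formula: C9H21N2O2+

C9H21N2O2+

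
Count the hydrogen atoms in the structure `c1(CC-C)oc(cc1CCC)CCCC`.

24

Hydrogens are implicit in SMILES; fill each atom to its normal valence:
  7 × C: 2 H each → 14
  3 × C: 3 H each → 9
  3 × C (aromatic): no H
  1 × C (aromatic): 1 H
  1 × O (aromatic): no H
  Total hydrogens = 24.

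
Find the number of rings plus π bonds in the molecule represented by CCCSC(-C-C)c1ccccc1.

4

Molecular formula from the SMILES: C12H18S.
DoU = (2C + 2 + N − H − X)/2 = (2·12 + 2 + 0 − 18 − 0)/2 = 8/2 = 4.
(Structurally: 1 ring(s) + 3 π bond(s) = 4.)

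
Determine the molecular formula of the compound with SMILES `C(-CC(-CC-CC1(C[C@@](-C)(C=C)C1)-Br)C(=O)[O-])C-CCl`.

C16H25BrClO2-

Heavy atoms from the SMILES: 1 Br, 16 C, 1 Cl, 2 O.
Implicit hydrogens by atom environment:
  10 × C: 2 H each → 20
  3 × C: no H
  2 × C: 1 H each → 2
  1 × Br: no H
  1 × C: 3 H
  1 × Cl: no H
  1 × O: no H
  1 × O (charge -1): no H
  Total hydrogens = 25.
Net charge -1.
Molecular formula: C16H25BrClO2-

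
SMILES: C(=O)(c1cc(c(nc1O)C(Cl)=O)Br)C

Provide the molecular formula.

C8H5BrClNO3

Heavy atoms from the SMILES: 1 Br, 8 C, 1 Cl, 1 N, 3 O.
Implicit hydrogens by atom environment:
  4 × C (aromatic): no H
  2 × C: no H
  2 × O: no H
  1 × Br: no H
  1 × C: 3 H
  1 × C (aromatic): 1 H
  1 × Cl: no H
  1 × N (aromatic): no H
  1 × O: 1 H
  Total hydrogens = 5.
Molecular formula: C8H5BrClNO3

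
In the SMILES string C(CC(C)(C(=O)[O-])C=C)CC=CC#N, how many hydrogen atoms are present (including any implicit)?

Hydrogens are implicit in SMILES; fill each atom to its normal valence:
  4 × C: 2 H each → 8
  3 × C: 1 H each → 3
  3 × C: no H
  1 × C: 3 H
  1 × N: no H
  1 × O: no H
  1 × O (charge -1): no H
  Total hydrogens = 14.

14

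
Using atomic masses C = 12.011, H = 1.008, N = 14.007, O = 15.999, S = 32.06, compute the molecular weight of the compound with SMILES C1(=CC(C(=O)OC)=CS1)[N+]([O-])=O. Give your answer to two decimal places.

187.17

Molecular formula: C6H5NO4S.
M = 6×12.011 + 5×1.008 + 1×14.007 + 4×15.999 + 1×32.06 = 187.17 g/mol.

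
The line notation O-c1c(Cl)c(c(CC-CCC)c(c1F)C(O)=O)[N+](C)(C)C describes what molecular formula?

Heavy atoms from the SMILES: 15 C, 1 Cl, 1 F, 1 N, 3 O.
Implicit hydrogens by atom environment:
  6 × C (aromatic): no H
  4 × C: 3 H each → 12
  4 × C: 2 H each → 8
  2 × O: 1 H each → 2
  1 × C: no H
  1 × Cl: no H
  1 × F: no H
  1 × N (charge +1): no H
  1 × O: no H
  Total hydrogens = 22.
Net charge +1.
Molecular formula: C15H22ClFNO3+

C15H22ClFNO3+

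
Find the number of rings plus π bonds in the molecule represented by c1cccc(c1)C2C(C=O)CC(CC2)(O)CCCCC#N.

8

Molecular formula from the SMILES: C18H23NO2.
DoU = (2C + 2 + N − H − X)/2 = (2·18 + 2 + 1 − 23 − 0)/2 = 16/2 = 8.
(Structurally: 2 ring(s) + 6 π bond(s) = 8.)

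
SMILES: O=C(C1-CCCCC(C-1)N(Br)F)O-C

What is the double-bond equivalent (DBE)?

2

Molecular formula from the SMILES: C9H15BrFNO2.
DoU = (2C + 2 + N − H − X)/2 = (2·9 + 2 + 1 − 15 − 2)/2 = 4/2 = 2.
(Structurally: 1 ring(s) + 1 π bond(s) = 2.)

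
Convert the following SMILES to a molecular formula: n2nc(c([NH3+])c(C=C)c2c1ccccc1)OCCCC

Heavy atoms from the SMILES: 16 C, 3 N, 1 O.
Implicit hydrogens by atom environment:
  5 × C (aromatic): 1 H each → 5
  5 × C (aromatic): no H
  4 × C: 2 H each → 8
  2 × N (aromatic): no H
  1 × C: 3 H
  1 × C: 1 H
  1 × N (charge +1): 3 H
  1 × O: no H
  Total hydrogens = 20.
Net charge +1.
Molecular formula: C16H20N3O+

C16H20N3O+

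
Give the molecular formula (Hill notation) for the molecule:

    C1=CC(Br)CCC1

C6H9Br

Heavy atoms from the SMILES: 1 Br, 6 C.
Implicit hydrogens by atom environment:
  3 × C: 2 H each → 6
  3 × C: 1 H each → 3
  1 × Br: no H
  Total hydrogens = 9.
Molecular formula: C6H9Br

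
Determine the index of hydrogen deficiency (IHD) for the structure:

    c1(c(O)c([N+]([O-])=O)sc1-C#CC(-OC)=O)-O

7

Molecular formula from the SMILES: C8H5NO6S.
DoU = (2C + 2 + N − H − X)/2 = (2·8 + 2 + 1 − 5 − 0)/2 = 14/2 = 7.
(Structurally: 1 ring(s) + 6 π bond(s) = 7.)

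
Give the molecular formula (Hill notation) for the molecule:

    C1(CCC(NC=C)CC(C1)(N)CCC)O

C12H24N2O

Heavy atoms from the SMILES: 12 C, 2 N, 1 O.
Implicit hydrogens by atom environment:
  7 × C: 2 H each → 14
  3 × C: 1 H each → 3
  1 × C: 3 H
  1 × C: no H
  1 × N: 2 H
  1 × N: 1 H
  1 × O: 1 H
  Total hydrogens = 24.
Molecular formula: C12H24N2O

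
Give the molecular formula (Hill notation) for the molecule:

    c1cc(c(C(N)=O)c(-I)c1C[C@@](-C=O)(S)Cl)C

C11H11ClINO2S

Heavy atoms from the SMILES: 11 C, 1 Cl, 1 I, 1 N, 2 O, 1 S.
Implicit hydrogens by atom environment:
  4 × C (aromatic): no H
  2 × C (aromatic): 1 H each → 2
  2 × C: no H
  2 × O: no H
  1 × C: 3 H
  1 × C: 2 H
  1 × C: 1 H
  1 × Cl: no H
  1 × I: no H
  1 × N: 2 H
  1 × S: 1 H
  Total hydrogens = 11.
Molecular formula: C11H11ClINO2S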